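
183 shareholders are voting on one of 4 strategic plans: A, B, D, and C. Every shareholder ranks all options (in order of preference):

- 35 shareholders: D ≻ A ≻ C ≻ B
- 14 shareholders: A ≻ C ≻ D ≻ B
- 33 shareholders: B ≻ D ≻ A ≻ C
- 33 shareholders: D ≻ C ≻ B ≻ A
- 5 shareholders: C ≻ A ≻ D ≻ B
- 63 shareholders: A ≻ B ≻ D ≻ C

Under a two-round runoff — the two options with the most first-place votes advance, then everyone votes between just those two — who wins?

Round 1 first-place votes: A 77, B 33, D 68, C 5.
A and D advance.
Runoff: A is preferred to D by 82 voters; D by 101.
D wins the runoff.

D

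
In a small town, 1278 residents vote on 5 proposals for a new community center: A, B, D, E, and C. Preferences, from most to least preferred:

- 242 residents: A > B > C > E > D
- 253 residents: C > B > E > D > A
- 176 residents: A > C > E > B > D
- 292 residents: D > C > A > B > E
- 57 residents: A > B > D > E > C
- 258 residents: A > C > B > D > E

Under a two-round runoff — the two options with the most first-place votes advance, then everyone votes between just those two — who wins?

A

Round 1 first-place votes: A 733, B 0, D 292, E 0, C 253.
A and D advance.
Runoff: A is preferred to D by 733 voters; D by 545.
A wins the runoff.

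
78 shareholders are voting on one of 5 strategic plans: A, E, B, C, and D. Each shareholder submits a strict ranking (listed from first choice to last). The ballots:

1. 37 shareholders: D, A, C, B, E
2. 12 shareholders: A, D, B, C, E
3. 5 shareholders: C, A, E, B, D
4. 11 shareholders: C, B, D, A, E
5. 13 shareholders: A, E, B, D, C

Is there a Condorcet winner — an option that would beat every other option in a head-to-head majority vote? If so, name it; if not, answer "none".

D vs A: 48–30 for D.
D vs E: 60–18 for D.
D vs B: 49–29 for D.
D vs C: 62–16 for D.
D beats every other option head-to-head.

D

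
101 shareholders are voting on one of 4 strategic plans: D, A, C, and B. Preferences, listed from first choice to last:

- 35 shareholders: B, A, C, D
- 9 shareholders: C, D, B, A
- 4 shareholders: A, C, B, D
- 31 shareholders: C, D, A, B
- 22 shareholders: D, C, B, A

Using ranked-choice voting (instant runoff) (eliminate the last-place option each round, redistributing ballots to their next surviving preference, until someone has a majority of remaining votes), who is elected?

C

Round 1: D 22, A 4, C 40, B 35. Eliminate A.
Round 2: D 22, C 44, B 35. Eliminate D.
Round 3: C 66, B 35. C has a majority.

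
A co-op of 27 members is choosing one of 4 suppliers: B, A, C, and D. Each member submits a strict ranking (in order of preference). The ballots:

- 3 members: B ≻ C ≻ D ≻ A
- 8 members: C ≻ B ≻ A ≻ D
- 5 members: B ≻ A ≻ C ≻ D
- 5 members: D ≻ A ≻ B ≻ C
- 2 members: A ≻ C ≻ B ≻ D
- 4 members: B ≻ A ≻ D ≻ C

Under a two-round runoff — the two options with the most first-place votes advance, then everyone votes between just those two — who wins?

Round 1 first-place votes: B 12, A 2, C 8, D 5.
B and C advance.
Runoff: B is preferred to C by 17 voters; C by 10.
B wins the runoff.

B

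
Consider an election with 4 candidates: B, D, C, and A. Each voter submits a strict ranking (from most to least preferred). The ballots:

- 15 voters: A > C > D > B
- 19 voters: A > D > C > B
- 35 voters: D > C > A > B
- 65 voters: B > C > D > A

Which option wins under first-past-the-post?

First-place votes: B 65, D 35, C 0, A 34.
B has the most first-place votes.

B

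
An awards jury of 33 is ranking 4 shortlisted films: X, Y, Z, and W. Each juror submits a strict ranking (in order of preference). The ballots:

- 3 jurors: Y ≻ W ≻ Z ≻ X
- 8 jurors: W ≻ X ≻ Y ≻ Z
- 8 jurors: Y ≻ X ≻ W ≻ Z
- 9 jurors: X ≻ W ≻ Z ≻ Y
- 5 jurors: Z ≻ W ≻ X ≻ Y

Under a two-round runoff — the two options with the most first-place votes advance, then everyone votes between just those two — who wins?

Round 1 first-place votes: X 9, Y 11, Z 5, W 8.
Y and X advance.
Runoff: Y is preferred to X by 11 voters; X by 22.
X wins the runoff.

X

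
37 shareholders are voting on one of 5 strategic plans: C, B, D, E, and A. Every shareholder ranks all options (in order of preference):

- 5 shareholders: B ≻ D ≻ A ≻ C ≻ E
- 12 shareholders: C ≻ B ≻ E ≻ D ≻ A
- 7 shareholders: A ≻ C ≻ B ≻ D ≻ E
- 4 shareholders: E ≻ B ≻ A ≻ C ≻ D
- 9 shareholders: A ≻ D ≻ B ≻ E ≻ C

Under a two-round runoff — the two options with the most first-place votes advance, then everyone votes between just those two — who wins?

A

Round 1 first-place votes: C 12, B 5, D 0, E 4, A 16.
A and C advance.
Runoff: A is preferred to C by 25 voters; C by 12.
A wins the runoff.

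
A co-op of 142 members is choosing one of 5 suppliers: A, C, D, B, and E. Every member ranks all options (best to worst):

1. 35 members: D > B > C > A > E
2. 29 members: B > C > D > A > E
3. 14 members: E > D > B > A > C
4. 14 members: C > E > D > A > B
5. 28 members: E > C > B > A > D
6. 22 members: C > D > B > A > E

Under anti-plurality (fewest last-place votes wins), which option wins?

A

Last-place votes: A 0, C 14, D 28, B 14, E 86.
A is ranked last by the fewest voters, so A wins.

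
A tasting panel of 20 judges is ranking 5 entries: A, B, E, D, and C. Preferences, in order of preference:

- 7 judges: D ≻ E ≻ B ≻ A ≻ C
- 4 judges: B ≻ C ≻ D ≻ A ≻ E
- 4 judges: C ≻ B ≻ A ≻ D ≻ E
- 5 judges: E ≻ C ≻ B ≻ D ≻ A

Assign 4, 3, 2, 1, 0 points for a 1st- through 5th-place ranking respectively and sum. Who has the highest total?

B

A: 7·1 + 4·1 + 4·2 + 5·0 = 19
B: 7·2 + 4·4 + 4·3 + 5·2 = 52
E: 7·3 + 4·0 + 4·0 + 5·4 = 41
D: 7·4 + 4·2 + 4·1 + 5·1 = 45
C: 7·0 + 4·3 + 4·4 + 5·3 = 43
B has the highest Borda score (52).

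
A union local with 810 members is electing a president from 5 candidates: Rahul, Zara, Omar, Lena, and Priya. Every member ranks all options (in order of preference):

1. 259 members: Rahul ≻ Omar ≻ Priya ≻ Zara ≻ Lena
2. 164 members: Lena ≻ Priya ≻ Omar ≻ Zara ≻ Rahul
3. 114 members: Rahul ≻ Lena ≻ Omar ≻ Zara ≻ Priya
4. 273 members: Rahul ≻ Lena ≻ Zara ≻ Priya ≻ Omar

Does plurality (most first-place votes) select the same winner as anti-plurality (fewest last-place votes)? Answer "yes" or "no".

no

Plurality — first-place votes: Rahul 646, Zara 0, Omar 0, Lena 164, Priya 0. Winner: Rahul.
Anti-plurality — last-place votes: Rahul 164, Zara 0, Omar 273, Lena 259, Priya 114. Winner: Zara.
The two methods disagree.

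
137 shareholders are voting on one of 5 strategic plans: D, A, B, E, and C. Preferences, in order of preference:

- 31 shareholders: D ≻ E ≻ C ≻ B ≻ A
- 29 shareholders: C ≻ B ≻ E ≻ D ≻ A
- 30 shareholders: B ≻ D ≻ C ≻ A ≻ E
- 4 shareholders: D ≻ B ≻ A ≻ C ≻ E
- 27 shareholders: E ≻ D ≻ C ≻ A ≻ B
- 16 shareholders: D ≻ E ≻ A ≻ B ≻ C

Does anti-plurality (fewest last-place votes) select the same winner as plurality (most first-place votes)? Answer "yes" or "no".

Anti-plurality — last-place votes: D 0, A 60, B 27, E 34, C 16. Winner: D.
Plurality — first-place votes: D 51, A 0, B 30, E 27, C 29. Winner: D.
The two methods agree.

yes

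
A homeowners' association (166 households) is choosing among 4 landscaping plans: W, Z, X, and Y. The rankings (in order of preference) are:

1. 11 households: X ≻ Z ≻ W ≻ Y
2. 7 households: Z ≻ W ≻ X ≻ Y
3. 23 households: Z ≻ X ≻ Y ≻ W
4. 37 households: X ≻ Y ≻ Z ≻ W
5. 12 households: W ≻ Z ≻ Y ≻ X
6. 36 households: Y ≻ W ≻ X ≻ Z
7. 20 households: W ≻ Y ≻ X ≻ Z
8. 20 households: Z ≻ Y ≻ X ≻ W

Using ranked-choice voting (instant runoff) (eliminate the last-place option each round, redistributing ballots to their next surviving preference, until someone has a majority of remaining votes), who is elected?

Y

Round 1: W 32, Z 50, X 48, Y 36. Eliminate W.
Round 2: Z 62, X 48, Y 56. Eliminate X.
Round 3: Z 73, Y 93. Y has a majority.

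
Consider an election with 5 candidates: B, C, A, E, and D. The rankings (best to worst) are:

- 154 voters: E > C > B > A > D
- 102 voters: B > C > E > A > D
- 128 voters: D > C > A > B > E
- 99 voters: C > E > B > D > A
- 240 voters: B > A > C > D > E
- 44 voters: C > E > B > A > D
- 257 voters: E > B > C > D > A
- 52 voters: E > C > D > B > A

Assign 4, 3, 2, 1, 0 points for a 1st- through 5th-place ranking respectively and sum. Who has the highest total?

B

B: 154·2 + 102·4 + 128·1 + 99·2 + 240·4 + 44·2 + 257·3 + 52·1 = 2913
C: 154·3 + 102·3 + 128·3 + 99·4 + 240·2 + 44·4 + 257·2 + 52·3 = 2874
A: 154·1 + 102·1 + 128·2 + 99·0 + 240·3 + 44·1 + 257·0 + 52·0 = 1276
E: 154·4 + 102·2 + 128·0 + 99·3 + 240·0 + 44·3 + 257·4 + 52·4 = 2485
D: 154·0 + 102·0 + 128·4 + 99·1 + 240·1 + 44·0 + 257·1 + 52·2 = 1212
B has the highest Borda score (2913).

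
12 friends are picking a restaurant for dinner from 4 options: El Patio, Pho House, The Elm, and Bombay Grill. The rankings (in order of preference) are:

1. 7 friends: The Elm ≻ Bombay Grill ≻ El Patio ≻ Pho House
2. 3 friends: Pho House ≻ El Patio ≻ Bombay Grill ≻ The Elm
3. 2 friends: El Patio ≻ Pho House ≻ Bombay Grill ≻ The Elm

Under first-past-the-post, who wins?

First-place votes: El Patio 2, Pho House 3, The Elm 7, Bombay Grill 0.
The Elm has the most first-place votes.

The Elm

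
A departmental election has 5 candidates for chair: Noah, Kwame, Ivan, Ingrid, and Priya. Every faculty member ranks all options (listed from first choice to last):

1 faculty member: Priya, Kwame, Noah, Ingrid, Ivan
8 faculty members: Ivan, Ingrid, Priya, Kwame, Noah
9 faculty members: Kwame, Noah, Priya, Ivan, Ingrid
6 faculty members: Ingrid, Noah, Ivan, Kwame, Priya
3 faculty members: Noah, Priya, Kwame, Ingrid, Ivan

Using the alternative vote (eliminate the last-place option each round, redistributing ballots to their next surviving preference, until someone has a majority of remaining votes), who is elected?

Ivan

Round 1: Noah 3, Kwame 9, Ivan 8, Ingrid 6, Priya 1. Eliminate Priya.
Round 2: Noah 3, Kwame 10, Ivan 8, Ingrid 6. Eliminate Noah.
Round 3: Kwame 13, Ivan 8, Ingrid 6. Eliminate Ingrid.
Round 4: Kwame 13, Ivan 14. Ivan has a majority.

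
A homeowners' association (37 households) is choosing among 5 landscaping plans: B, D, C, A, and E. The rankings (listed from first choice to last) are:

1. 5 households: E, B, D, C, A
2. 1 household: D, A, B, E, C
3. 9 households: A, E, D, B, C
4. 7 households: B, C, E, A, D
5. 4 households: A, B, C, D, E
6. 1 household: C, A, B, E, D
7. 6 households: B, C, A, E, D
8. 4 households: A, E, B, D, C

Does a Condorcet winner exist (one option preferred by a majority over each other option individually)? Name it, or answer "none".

Checking pairwise contests:
A beats B 19–18.
B beats D 27–10.
B beats C 36–1.
C beats A 19–18.
B beats E 19–18.
Every option loses at least one head-to-head, so there is no Condorcet winner.

none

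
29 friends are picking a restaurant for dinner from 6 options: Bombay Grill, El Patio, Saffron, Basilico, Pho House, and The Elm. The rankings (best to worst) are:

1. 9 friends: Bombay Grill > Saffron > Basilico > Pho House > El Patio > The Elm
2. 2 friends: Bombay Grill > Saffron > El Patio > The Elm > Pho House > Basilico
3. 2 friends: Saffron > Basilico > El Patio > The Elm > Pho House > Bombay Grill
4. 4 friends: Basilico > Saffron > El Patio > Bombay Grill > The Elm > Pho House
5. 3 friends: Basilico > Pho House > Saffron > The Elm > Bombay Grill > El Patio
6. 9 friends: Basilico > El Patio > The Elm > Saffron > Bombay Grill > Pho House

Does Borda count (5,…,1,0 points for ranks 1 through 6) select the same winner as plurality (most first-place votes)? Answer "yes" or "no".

yes

Borda — scores: Bombay Grill 75, El Patio 69, Saffron 97, Basilico 115, Pho House 34, The Elm 45. Winner: Basilico.
Plurality — first-place votes: Bombay Grill 11, El Patio 0, Saffron 2, Basilico 16, Pho House 0, The Elm 0. Winner: Basilico.
The two methods agree.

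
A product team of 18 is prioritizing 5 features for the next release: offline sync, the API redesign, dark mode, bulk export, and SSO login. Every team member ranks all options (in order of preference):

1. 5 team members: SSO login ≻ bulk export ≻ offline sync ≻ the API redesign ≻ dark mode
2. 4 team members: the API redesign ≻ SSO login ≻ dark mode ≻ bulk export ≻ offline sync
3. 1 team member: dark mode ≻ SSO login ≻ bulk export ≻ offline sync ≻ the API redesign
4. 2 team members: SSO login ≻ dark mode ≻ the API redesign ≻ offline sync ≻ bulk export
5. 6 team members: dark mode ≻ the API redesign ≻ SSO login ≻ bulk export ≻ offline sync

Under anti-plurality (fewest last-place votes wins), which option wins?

SSO login

Last-place votes: offline sync 10, the API redesign 1, dark mode 5, bulk export 2, SSO login 0.
SSO login is ranked last by the fewest voters, so SSO login wins.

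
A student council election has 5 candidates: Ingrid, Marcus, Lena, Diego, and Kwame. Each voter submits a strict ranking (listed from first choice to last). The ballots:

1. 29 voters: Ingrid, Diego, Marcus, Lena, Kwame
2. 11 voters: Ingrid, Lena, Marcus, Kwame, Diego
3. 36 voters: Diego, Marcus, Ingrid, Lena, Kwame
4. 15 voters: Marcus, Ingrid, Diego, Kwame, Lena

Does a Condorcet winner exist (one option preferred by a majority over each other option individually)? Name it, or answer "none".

none

Checking pairwise contests:
Marcus beats Ingrid 51–40.
Diego beats Marcus 65–26.
Ingrid beats Lena 91–0.
Ingrid beats Diego 55–36.
Ingrid beats Kwame 91–0.
Every option loses at least one head-to-head, so there is no Condorcet winner.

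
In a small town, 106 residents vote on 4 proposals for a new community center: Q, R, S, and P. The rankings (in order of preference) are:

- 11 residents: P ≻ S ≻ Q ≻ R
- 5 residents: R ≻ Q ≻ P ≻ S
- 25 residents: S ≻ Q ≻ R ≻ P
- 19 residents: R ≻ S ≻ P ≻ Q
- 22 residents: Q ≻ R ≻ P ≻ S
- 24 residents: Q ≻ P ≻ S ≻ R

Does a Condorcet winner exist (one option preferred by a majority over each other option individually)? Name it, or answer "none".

none

Checking pairwise contests:
S beats Q 55–51.
Q beats R 82–24.
P beats S 62–44.
Q beats P 76–30.
Every option loses at least one head-to-head, so there is no Condorcet winner.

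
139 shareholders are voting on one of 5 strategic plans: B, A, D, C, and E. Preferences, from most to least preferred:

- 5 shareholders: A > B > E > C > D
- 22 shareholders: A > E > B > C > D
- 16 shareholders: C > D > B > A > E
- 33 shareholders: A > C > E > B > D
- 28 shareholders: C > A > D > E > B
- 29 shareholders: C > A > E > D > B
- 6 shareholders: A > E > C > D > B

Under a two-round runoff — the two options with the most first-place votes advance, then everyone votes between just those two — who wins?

Round 1 first-place votes: B 0, A 66, D 0, C 73, E 0.
C and A advance.
Runoff: C is preferred to A by 73 voters; A by 66.
C wins the runoff.

C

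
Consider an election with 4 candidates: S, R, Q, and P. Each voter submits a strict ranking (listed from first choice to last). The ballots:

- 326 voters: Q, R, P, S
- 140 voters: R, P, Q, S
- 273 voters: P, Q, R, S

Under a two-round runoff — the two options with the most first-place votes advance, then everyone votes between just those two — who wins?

P

Round 1 first-place votes: S 0, R 140, Q 326, P 273.
Q and P advance.
Runoff: Q is preferred to P by 326 voters; P by 413.
P wins the runoff.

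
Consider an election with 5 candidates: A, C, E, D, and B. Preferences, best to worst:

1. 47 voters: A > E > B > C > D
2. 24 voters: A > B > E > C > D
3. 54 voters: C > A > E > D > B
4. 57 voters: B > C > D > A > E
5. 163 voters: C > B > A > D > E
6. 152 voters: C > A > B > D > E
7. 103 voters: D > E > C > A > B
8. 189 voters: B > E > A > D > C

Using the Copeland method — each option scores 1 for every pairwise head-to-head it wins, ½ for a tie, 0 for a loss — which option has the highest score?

A: beats E and D; loses to C and B → score 2.
C: beats A, E, D, and B → score 4.
E: loses to A, C, D, and B → score 0.
D: beats E; loses to A, C, and B → score 1.
B: beats A, E, and D; loses to C → score 3.
C has the best pairwise record.

C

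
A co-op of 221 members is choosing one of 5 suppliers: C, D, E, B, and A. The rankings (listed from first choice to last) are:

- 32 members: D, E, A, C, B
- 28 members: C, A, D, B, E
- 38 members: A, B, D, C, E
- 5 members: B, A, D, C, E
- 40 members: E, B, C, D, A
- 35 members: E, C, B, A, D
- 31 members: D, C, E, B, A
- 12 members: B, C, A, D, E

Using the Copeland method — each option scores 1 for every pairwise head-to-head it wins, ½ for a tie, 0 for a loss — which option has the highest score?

C

C: beats D, E, B, and A → score 4.
D: beats E; loses to C, B, and A → score 1.
E: beats B and A; loses to C and D → score 2.
B: beats D and A; loses to C and E → score 2.
A: beats D; loses to C, E, and B → score 1.
C has the best pairwise record.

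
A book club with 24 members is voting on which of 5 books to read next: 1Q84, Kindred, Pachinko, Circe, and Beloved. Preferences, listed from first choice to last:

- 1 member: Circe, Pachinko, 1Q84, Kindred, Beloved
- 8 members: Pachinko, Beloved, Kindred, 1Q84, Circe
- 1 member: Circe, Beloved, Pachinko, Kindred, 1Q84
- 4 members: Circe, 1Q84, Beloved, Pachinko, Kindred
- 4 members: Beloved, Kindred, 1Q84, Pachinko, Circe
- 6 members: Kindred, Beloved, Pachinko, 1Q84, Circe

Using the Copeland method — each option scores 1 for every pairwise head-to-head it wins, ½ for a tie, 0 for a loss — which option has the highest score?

Beloved

1Q84: beats Circe; loses to Kindred, Pachinko, and Beloved → score 1.
Kindred: beats 1Q84 and Circe; loses to Pachinko and Beloved → score 2.
Pachinko: beats 1Q84, Kindred, and Circe; loses to Beloved → score 3.
Circe: loses to 1Q84, Kindred, Pachinko, and Beloved → score 0.
Beloved: beats 1Q84, Kindred, Pachinko, and Circe → score 4.
Beloved has the best pairwise record.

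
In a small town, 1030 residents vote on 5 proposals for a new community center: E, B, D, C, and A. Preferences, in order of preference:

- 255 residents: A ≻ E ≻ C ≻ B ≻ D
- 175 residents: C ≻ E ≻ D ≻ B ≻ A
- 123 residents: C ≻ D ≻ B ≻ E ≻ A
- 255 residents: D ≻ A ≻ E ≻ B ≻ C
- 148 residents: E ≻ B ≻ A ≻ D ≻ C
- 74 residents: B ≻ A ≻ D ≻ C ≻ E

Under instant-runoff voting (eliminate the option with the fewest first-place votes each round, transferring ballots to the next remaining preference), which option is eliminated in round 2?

Round 1: E 148, B 74, D 255, C 298, A 255. Eliminate B.
Round 2: E 148, D 255, C 298, A 329. Eliminate E.

E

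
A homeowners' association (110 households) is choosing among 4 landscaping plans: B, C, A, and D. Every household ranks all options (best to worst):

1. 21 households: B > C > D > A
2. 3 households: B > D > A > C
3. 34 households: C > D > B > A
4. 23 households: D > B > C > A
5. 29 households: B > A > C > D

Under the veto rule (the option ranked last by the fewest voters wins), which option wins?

B

Last-place votes: B 0, C 3, A 78, D 29.
B is ranked last by the fewest voters, so B wins.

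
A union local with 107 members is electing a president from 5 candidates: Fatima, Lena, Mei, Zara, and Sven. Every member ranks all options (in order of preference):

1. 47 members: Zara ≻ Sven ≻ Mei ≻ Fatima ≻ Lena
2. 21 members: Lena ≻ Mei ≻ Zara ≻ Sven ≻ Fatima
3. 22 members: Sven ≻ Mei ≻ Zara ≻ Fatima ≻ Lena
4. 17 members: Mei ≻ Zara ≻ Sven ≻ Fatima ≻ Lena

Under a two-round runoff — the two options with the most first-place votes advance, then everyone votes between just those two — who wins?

Zara

Round 1 first-place votes: Fatima 0, Lena 21, Mei 17, Zara 47, Sven 22.
Zara and Sven advance.
Runoff: Zara is preferred to Sven by 85 voters; Sven by 22.
Zara wins the runoff.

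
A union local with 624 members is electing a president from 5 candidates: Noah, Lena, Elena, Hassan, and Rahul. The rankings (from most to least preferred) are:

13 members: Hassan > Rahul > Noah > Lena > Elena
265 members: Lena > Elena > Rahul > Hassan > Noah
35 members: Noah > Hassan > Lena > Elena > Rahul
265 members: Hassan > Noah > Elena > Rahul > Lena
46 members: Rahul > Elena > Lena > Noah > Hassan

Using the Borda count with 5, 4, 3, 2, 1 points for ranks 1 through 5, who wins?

Noah: 13·3 + 265·1 + 35·5 + 265·4 + 46·2 = 1631
Lena: 13·2 + 265·5 + 35·3 + 265·1 + 46·3 = 1859
Elena: 13·1 + 265·4 + 35·2 + 265·3 + 46·4 = 2122
Hassan: 13·5 + 265·2 + 35·4 + 265·5 + 46·1 = 2106
Rahul: 13·4 + 265·3 + 35·1 + 265·2 + 46·5 = 1642
Elena has the highest Borda score (2122).

Elena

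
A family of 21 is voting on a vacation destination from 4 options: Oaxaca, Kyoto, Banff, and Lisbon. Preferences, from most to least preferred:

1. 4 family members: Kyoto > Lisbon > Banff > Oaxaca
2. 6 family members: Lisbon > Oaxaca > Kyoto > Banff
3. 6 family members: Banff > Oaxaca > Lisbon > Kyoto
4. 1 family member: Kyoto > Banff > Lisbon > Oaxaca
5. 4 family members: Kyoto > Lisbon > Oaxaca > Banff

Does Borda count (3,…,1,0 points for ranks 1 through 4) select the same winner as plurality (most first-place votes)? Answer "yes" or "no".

no

Borda — scores: Oaxaca 28, Kyoto 33, Banff 24, Lisbon 41. Winner: Lisbon.
Plurality — first-place votes: Oaxaca 0, Kyoto 9, Banff 6, Lisbon 6. Winner: Kyoto.
The two methods disagree.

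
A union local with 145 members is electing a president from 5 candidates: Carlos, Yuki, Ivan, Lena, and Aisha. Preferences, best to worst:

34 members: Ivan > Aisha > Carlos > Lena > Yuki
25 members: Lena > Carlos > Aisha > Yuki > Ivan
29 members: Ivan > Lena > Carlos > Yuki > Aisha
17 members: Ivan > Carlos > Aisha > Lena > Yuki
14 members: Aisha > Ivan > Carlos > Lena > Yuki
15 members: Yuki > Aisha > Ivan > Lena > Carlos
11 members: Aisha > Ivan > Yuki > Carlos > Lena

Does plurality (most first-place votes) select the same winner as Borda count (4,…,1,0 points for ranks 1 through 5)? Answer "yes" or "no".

yes

Plurality — first-place votes: Carlos 0, Yuki 15, Ivan 80, Lena 25, Aisha 25. Winner: Ivan.
Borda — scores: Carlos 291, Yuki 136, Ivan 425, Lena 267, Aisha 331. Winner: Ivan.
The two methods agree.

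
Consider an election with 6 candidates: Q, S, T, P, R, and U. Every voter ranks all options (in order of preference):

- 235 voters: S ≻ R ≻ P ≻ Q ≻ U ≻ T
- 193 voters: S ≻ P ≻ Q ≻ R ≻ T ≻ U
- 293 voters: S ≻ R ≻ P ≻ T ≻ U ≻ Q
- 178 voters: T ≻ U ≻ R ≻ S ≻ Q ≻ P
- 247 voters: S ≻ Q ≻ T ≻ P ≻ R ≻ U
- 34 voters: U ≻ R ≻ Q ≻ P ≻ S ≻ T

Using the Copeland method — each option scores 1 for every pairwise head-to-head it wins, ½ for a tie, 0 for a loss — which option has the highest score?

S

Q: beats T and U; loses to S, P, and R → score 2.
S: beats Q, T, P, R, and U → score 5.
T: beats U; loses to Q, S, P, and R → score 1.
P: beats Q, T, and U; loses to S and R → score 3.
R: beats Q, T, P, and U; loses to S → score 4.
U: loses to Q, S, T, P, and R → score 0.
S has the best pairwise record.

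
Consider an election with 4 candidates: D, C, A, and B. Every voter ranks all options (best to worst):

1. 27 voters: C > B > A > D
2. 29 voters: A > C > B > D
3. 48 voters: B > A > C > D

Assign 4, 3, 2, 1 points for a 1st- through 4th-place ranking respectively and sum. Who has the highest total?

D: 27·1 + 29·1 + 48·1 = 104
C: 27·4 + 29·3 + 48·2 = 291
A: 27·2 + 29·4 + 48·3 = 314
B: 27·3 + 29·2 + 48·4 = 331
B has the highest Borda score (331).

B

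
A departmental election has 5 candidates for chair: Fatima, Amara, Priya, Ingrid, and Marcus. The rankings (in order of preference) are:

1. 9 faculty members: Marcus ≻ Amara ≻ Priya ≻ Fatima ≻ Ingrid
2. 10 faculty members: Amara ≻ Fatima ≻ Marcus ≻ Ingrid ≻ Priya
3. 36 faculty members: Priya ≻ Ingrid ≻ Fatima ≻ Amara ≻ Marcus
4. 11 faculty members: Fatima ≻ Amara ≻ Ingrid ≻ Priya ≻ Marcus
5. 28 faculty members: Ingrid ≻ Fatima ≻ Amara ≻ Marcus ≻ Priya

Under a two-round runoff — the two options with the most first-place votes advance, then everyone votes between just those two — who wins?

Ingrid

Round 1 first-place votes: Fatima 11, Amara 10, Priya 36, Ingrid 28, Marcus 9.
Priya and Ingrid advance.
Runoff: Priya is preferred to Ingrid by 45 voters; Ingrid by 49.
Ingrid wins the runoff.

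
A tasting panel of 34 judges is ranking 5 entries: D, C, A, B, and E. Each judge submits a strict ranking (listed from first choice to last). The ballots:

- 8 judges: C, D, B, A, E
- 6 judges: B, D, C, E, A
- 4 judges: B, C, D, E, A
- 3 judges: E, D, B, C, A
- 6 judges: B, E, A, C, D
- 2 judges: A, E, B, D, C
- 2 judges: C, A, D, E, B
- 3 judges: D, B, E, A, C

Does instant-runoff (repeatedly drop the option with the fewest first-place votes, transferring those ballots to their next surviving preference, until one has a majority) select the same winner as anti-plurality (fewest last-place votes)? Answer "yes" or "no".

Instant-runoff — R1 D 3, C 10, A 2, B 16, E 3 (A out); R2 D 3, C 10, B 16, E 5 (D out); R3 C 10, B 19, E 5 (B winner). Winner: B.
Anti-plurality — last-place votes: D 6, C 5, A 13, B 2, E 8. Winner: B.
The two methods agree.

yes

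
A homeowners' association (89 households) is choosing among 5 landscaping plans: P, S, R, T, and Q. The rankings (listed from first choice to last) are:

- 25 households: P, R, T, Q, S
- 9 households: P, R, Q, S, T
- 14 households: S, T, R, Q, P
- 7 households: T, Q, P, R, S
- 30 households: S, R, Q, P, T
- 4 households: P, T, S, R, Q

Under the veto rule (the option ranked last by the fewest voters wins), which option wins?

Last-place votes: P 14, S 32, R 0, T 39, Q 4.
R is ranked last by the fewest voters, so R wins.

R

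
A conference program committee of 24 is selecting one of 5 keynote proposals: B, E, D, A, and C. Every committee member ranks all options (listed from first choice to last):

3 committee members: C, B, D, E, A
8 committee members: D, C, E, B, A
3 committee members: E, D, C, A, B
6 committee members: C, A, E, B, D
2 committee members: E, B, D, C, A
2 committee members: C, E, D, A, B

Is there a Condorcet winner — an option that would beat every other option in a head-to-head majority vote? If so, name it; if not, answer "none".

none

Checking pairwise contests:
E beats B 21–3.
C beats E 19–5.
E beats D 13–11.
B beats A 13–11.
D beats C 13–11.
Every option loses at least one head-to-head, so there is no Condorcet winner.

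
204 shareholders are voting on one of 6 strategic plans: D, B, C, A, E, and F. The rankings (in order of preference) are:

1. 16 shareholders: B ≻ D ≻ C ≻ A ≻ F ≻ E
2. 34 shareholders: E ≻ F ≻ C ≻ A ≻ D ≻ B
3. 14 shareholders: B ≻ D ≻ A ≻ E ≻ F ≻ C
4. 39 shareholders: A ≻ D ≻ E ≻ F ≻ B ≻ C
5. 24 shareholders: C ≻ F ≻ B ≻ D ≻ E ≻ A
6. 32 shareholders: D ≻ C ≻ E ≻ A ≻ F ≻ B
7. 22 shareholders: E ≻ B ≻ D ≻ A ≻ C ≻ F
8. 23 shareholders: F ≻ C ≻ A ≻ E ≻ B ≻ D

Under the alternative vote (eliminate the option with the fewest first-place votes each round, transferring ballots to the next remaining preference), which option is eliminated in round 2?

B

Round 1: D 32, B 30, C 24, A 39, E 56, F 23. Eliminate F.
Round 2: D 32, B 30, C 47, A 39, E 56. Eliminate B.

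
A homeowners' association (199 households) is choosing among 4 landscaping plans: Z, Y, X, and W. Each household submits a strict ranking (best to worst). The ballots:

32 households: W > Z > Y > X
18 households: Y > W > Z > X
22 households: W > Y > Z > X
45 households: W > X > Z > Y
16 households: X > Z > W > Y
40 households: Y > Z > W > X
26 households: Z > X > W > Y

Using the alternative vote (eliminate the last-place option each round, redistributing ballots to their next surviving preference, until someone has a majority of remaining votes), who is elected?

Round 1: Z 26, Y 58, X 16, W 99. Eliminate X.
Round 2: Z 42, Y 58, W 99. Eliminate Z.
Round 3: Y 58, W 141. W has a majority.

W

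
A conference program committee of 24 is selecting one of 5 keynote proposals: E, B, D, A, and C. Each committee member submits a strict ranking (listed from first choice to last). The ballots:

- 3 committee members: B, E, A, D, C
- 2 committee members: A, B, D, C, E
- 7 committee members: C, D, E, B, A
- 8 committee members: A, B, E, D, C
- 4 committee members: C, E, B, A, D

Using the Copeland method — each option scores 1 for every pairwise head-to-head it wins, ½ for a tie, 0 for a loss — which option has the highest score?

B

E: beats D and A; loses to B and C → score 2.
B: beats E, D, A, and C → score 4.
D: beats C; loses to E, B, and A → score 1.
A: beats D and C; loses to E and B → score 2.
C: beats E; loses to B, D, and A → score 1.
B has the best pairwise record.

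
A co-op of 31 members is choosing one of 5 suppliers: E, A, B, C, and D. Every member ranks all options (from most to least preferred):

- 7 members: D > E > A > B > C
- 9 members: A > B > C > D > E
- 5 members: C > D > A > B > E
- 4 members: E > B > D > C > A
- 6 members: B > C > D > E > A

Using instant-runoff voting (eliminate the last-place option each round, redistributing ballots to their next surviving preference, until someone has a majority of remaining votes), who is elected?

B

Round 1: E 4, A 9, B 6, C 5, D 7. Eliminate E.
Round 2: A 9, B 10, C 5, D 7. Eliminate C.
Round 3: A 9, B 10, D 12. Eliminate A.
Round 4: B 19, D 12. B has a majority.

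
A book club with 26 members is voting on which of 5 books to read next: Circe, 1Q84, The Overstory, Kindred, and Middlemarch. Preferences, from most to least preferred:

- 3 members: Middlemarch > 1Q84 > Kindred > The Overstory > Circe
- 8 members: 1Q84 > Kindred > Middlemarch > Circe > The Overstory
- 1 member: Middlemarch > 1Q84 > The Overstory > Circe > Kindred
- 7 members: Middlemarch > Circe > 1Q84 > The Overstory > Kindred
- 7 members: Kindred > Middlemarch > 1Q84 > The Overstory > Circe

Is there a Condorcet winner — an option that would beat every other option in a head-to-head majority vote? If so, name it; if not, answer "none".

Checking pairwise contests:
1Q84 beats Circe 19–7.
Middlemarch beats 1Q84 18–8.
Circe beats The Overstory 15–11.
1Q84 beats Kindred 19–7.
Kindred beats Middlemarch 15–11.
Every option loses at least one head-to-head, so there is no Condorcet winner.

none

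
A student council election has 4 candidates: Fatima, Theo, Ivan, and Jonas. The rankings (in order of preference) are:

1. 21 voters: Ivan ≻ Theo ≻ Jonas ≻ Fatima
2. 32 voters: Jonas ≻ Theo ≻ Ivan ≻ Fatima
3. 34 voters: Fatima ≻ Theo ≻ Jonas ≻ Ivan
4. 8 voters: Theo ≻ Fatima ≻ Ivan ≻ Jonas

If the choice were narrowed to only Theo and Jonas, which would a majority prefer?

Voters preferring Theo to Jonas: 63; preferring Jonas to Theo: 32.
Theo wins the head-to-head.

Theo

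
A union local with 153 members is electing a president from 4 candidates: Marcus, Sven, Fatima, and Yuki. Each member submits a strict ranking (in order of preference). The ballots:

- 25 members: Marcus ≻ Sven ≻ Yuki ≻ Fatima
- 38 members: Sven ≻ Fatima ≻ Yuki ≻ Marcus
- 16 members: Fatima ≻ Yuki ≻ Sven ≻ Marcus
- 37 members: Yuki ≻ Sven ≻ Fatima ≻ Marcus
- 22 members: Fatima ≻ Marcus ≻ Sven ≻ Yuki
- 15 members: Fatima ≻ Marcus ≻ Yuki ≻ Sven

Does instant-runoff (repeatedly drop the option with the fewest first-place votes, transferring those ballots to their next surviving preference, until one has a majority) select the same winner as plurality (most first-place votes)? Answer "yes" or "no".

Instant-runoff — R1 Marcus 25, Sven 38, Fatima 53, Yuki 37 (Marcus out); R2 Sven 63, Fatima 53, Yuki 37 (Yuki out); R3 Sven 100, Fatima 53 (Sven winner). Winner: Sven.
Plurality — first-place votes: Marcus 25, Sven 38, Fatima 53, Yuki 37. Winner: Fatima.
The two methods disagree.

no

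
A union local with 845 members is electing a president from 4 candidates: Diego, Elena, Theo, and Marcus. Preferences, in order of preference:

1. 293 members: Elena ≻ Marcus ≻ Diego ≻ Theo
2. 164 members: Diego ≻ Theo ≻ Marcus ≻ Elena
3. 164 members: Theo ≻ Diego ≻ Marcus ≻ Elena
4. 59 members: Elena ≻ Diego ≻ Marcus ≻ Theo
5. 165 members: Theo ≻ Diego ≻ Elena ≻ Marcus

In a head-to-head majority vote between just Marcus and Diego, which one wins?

Diego

Voters preferring Marcus to Diego: 293; preferring Diego to Marcus: 552.
Diego wins the head-to-head.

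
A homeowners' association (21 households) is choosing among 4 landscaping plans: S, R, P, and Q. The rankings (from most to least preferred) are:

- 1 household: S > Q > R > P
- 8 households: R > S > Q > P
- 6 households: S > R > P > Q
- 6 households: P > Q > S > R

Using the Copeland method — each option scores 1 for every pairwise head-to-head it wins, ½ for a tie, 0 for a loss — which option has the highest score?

S: beats R, P, and Q → score 3.
R: beats P and Q; loses to S → score 2.
P: beats Q; loses to S and R → score 1.
Q: loses to S, R, and P → score 0.
S has the best pairwise record.

S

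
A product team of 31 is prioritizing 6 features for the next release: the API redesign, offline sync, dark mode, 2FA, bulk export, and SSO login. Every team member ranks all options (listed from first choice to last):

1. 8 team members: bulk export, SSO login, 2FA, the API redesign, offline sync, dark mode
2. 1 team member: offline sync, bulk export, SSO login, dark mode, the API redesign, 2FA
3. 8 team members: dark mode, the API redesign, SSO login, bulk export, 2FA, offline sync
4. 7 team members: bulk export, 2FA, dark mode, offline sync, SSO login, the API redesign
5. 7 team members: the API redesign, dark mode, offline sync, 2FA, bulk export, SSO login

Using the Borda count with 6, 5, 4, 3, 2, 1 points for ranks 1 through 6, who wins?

the API redesign: 8·3 + 1·2 + 8·5 + 7·1 + 7·6 = 115
offline sync: 8·2 + 1·6 + 8·1 + 7·3 + 7·4 = 79
dark mode: 8·1 + 1·3 + 8·6 + 7·4 + 7·5 = 122
2FA: 8·4 + 1·1 + 8·2 + 7·5 + 7·3 = 105
bulk export: 8·6 + 1·5 + 8·3 + 7·6 + 7·2 = 133
SSO login: 8·5 + 1·4 + 8·4 + 7·2 + 7·1 = 97
bulk export has the highest Borda score (133).

bulk export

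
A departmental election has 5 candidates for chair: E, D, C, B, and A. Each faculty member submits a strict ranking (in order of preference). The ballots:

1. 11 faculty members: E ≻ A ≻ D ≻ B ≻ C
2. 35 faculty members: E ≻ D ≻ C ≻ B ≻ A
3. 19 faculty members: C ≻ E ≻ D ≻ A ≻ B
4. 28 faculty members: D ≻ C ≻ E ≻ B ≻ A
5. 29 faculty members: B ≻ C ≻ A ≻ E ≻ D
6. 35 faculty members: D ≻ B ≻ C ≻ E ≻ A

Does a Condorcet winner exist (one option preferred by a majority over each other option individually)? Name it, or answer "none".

none

Checking pairwise contests:
C beats E 111–46.
E beats D 94–63.
D beats C 109–48.
E beats B 93–64.
E beats A 128–29.
Every option loses at least one head-to-head, so there is no Condorcet winner.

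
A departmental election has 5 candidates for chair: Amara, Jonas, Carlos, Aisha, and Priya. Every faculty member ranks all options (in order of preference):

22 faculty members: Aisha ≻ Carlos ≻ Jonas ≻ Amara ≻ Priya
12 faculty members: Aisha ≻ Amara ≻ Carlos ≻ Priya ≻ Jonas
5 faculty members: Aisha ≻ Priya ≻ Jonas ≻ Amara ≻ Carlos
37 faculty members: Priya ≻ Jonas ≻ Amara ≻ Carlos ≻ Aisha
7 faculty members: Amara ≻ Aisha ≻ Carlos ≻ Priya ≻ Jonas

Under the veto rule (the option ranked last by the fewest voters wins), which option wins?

Last-place votes: Amara 0, Jonas 19, Carlos 5, Aisha 37, Priya 22.
Amara is ranked last by the fewest voters, so Amara wins.

Amara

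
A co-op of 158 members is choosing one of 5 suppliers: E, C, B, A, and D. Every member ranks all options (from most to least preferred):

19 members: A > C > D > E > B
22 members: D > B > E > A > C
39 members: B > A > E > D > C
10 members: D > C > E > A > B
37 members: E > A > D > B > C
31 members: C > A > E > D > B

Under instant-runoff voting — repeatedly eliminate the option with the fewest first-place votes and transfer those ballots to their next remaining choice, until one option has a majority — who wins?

Round 1: E 37, C 31, B 39, A 19, D 32. Eliminate A.
Round 2: E 37, C 50, B 39, D 32. Eliminate D.
Round 3: E 37, C 60, B 61. Eliminate E.
Round 4: C 60, B 98. B has a majority.

B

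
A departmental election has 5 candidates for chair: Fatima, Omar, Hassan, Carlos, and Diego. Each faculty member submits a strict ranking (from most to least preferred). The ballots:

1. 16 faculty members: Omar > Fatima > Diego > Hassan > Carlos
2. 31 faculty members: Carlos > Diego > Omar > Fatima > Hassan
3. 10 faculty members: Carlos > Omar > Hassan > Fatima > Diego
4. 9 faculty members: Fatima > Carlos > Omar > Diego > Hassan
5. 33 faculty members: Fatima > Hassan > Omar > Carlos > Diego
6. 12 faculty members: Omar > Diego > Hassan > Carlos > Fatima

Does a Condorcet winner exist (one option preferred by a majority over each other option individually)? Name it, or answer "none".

Omar vs Fatima: 69–42 for Omar.
Omar vs Hassan: 78–33 for Omar.
Omar vs Carlos: 61–50 for Omar.
Omar vs Diego: 80–31 for Omar.
Omar beats every other option head-to-head.

Omar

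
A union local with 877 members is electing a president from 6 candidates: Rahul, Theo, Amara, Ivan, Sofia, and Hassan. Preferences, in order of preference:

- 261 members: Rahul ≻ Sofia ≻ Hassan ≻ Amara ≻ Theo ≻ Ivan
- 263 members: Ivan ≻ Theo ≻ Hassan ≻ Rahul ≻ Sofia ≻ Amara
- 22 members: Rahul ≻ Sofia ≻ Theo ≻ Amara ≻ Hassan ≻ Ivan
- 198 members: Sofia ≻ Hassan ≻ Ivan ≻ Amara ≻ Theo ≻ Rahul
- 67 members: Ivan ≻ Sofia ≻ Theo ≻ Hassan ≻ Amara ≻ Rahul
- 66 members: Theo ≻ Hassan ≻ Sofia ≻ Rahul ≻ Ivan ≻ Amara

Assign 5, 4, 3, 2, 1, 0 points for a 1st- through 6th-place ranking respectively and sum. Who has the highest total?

Rahul: 261·5 + 263·2 + 22·5 + 198·0 + 67·0 + 66·2 = 2073
Theo: 261·1 + 263·4 + 22·3 + 198·1 + 67·3 + 66·5 = 2108
Amara: 261·2 + 263·0 + 22·2 + 198·2 + 67·1 + 66·0 = 1029
Ivan: 261·0 + 263·5 + 22·0 + 198·3 + 67·5 + 66·1 = 2310
Sofia: 261·4 + 263·1 + 22·4 + 198·5 + 67·4 + 66·3 = 2851
Hassan: 261·3 + 263·3 + 22·1 + 198·4 + 67·2 + 66·4 = 2784
Sofia has the highest Borda score (2851).

Sofia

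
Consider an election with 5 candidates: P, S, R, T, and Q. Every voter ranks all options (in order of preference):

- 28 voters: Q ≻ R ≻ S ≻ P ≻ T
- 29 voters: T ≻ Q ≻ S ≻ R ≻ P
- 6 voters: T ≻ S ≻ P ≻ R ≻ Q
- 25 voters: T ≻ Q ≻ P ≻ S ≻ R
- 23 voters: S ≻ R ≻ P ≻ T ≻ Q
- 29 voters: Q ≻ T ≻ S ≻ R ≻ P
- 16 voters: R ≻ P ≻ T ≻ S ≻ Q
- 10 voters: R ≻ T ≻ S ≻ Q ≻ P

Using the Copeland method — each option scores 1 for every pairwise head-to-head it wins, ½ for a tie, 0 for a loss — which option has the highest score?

P: loses to S, R, T, and Q → score 0.
S: beats P and R; loses to T and Q → score 2.
R: beats P; loses to S, T, and Q → score 1.
T: beats P, S, R, and Q → score 4.
Q: beats P, S, and R; loses to T → score 3.
T has the best pairwise record.

T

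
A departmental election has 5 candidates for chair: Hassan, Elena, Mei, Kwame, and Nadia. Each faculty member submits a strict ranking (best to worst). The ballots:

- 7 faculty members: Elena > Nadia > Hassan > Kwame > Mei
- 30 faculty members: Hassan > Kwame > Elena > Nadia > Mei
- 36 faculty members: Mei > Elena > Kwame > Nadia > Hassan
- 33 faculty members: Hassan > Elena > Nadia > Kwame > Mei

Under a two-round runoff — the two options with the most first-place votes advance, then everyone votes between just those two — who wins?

Round 1 first-place votes: Hassan 63, Elena 7, Mei 36, Kwame 0, Nadia 0.
Hassan and Mei advance.
Runoff: Hassan is preferred to Mei by 70 voters; Mei by 36.
Hassan wins the runoff.

Hassan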